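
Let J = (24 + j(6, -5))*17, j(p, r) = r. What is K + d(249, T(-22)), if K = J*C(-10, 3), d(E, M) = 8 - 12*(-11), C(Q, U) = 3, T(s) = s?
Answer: 1109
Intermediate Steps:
d(E, M) = 140 (d(E, M) = 8 + 132 = 140)
J = 323 (J = (24 - 5)*17 = 19*17 = 323)
K = 969 (K = 323*3 = 969)
K + d(249, T(-22)) = 969 + 140 = 1109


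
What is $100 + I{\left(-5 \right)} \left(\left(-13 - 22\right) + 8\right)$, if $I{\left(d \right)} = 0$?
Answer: $100$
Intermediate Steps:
$100 + I{\left(-5 \right)} \left(\left(-13 - 22\right) + 8\right) = 100 + 0 \left(\left(-13 - 22\right) + 8\right) = 100 + 0 \left(-35 + 8\right) = 100 + 0 \left(-27\right) = 100 + 0 = 100$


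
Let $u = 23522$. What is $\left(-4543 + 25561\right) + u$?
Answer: $44540$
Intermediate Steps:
$\left(-4543 + 25561\right) + u = \left(-4543 + 25561\right) + 23522 = 21018 + 23522 = 44540$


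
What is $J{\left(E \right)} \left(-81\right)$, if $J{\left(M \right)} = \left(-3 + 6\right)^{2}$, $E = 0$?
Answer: $-729$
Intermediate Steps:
$J{\left(M \right)} = 9$ ($J{\left(M \right)} = 3^{2} = 9$)
$J{\left(E \right)} \left(-81\right) = 9 \left(-81\right) = -729$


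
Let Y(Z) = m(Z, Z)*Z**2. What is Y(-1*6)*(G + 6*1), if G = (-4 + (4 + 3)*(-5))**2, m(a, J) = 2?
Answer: 109944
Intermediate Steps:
Y(Z) = 2*Z**2
G = 1521 (G = (-4 + 7*(-5))**2 = (-4 - 35)**2 = (-39)**2 = 1521)
Y(-1*6)*(G + 6*1) = (2*(-1*6)**2)*(1521 + 6*1) = (2*(-6)**2)*(1521 + 6) = (2*36)*1527 = 72*1527 = 109944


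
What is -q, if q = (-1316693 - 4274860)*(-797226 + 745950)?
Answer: -286712471628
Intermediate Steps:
q = 286712471628 (q = -5591553*(-51276) = 286712471628)
-q = -1*286712471628 = -286712471628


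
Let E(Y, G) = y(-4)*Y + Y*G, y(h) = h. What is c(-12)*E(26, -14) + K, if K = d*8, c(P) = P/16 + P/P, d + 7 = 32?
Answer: 83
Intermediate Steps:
d = 25 (d = -7 + 32 = 25)
c(P) = 1 + P/16 (c(P) = P*(1/16) + 1 = P/16 + 1 = 1 + P/16)
K = 200 (K = 25*8 = 200)
E(Y, G) = -4*Y + G*Y (E(Y, G) = -4*Y + Y*G = -4*Y + G*Y)
c(-12)*E(26, -14) + K = (1 + (1/16)*(-12))*(26*(-4 - 14)) + 200 = (1 - ¾)*(26*(-18)) + 200 = (¼)*(-468) + 200 = -117 + 200 = 83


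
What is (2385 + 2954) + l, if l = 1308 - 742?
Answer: 5905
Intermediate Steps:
l = 566
(2385 + 2954) + l = (2385 + 2954) + 566 = 5339 + 566 = 5905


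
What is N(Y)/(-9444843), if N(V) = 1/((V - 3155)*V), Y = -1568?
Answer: -1/69945333790752 ≈ -1.4297e-14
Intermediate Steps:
N(V) = 1/(V*(-3155 + V)) (N(V) = 1/((-3155 + V)*V) = 1/(V*(-3155 + V)))
N(Y)/(-9444843) = (1/((-1568)*(-3155 - 1568)))/(-9444843) = -1/1568/(-4723)*(-1/9444843) = -1/1568*(-1/4723)*(-1/9444843) = (1/7405664)*(-1/9444843) = -1/69945333790752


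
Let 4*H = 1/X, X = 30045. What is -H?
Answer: -1/120180 ≈ -8.3209e-6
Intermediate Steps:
H = 1/120180 (H = (1/4)/30045 = (1/4)*(1/30045) = 1/120180 ≈ 8.3209e-6)
-H = -1*1/120180 = -1/120180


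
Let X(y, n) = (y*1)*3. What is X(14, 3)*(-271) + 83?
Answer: -11299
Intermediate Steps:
X(y, n) = 3*y (X(y, n) = y*3 = 3*y)
X(14, 3)*(-271) + 83 = (3*14)*(-271) + 83 = 42*(-271) + 83 = -11382 + 83 = -11299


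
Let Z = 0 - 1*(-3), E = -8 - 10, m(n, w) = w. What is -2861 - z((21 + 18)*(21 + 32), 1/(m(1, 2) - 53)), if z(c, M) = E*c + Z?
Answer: 34342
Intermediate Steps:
E = -18
Z = 3 (Z = 0 + 3 = 3)
z(c, M) = 3 - 18*c (z(c, M) = -18*c + 3 = 3 - 18*c)
-2861 - z((21 + 18)*(21 + 32), 1/(m(1, 2) - 53)) = -2861 - (3 - 18*(21 + 18)*(21 + 32)) = -2861 - (3 - 702*53) = -2861 - (3 - 18*2067) = -2861 - (3 - 37206) = -2861 - 1*(-37203) = -2861 + 37203 = 34342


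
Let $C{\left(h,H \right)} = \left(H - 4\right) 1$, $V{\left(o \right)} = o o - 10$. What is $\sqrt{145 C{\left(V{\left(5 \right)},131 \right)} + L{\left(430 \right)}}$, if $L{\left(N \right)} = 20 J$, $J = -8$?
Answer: $\sqrt{18255} \approx 135.11$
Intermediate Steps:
$V{\left(o \right)} = -10 + o^{2}$ ($V{\left(o \right)} = o^{2} - 10 = -10 + o^{2}$)
$C{\left(h,H \right)} = -4 + H$ ($C{\left(h,H \right)} = \left(-4 + H\right) 1 = -4 + H$)
$L{\left(N \right)} = -160$ ($L{\left(N \right)} = 20 \left(-8\right) = -160$)
$\sqrt{145 C{\left(V{\left(5 \right)},131 \right)} + L{\left(430 \right)}} = \sqrt{145 \left(-4 + 131\right) - 160} = \sqrt{145 \cdot 127 - 160} = \sqrt{18415 - 160} = \sqrt{18255}$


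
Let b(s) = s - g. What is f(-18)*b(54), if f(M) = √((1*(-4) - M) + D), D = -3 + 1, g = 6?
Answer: 96*√3 ≈ 166.28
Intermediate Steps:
D = -2
b(s) = -6 + s (b(s) = s - 1*6 = s - 6 = -6 + s)
f(M) = √(-6 - M) (f(M) = √((1*(-4) - M) - 2) = √((-4 - M) - 2) = √(-6 - M))
f(-18)*b(54) = √(-6 - 1*(-18))*(-6 + 54) = √(-6 + 18)*48 = √12*48 = (2*√3)*48 = 96*√3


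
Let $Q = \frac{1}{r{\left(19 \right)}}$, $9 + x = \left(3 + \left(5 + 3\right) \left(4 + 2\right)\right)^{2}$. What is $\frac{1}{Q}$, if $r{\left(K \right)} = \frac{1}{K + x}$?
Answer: $\frac{1}{2611} \approx 0.000383$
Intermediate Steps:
$x = 2592$ ($x = -9 + \left(3 + \left(5 + 3\right) \left(4 + 2\right)\right)^{2} = -9 + \left(3 + 8 \cdot 6\right)^{2} = -9 + \left(3 + 48\right)^{2} = -9 + 51^{2} = -9 + 2601 = 2592$)
$r{\left(K \right)} = \frac{1}{2592 + K}$ ($r{\left(K \right)} = \frac{1}{K + 2592} = \frac{1}{2592 + K}$)
$Q = 2611$ ($Q = \frac{1}{\frac{1}{2592 + 19}} = \frac{1}{\frac{1}{2611}} = 2611$)
$\frac{1}{Q} = \frac{1}{2611}$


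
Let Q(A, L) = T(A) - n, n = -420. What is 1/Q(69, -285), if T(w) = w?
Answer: 1/489 ≈ 0.0020450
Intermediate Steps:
Q(A, L) = 420 + A (Q(A, L) = A - 1*(-420) = A + 420 = 420 + A)
1/Q(69, -285) = 1/(420 + 69) = 1/489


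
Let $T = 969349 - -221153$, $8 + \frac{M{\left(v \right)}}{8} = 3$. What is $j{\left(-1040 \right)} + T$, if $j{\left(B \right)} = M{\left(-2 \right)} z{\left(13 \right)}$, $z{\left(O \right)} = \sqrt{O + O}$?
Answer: $1190502 - 40 \sqrt{26} \approx 1.1903 \cdot 10^{6}$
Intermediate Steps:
$z{\left(O \right)} = \sqrt{2} \sqrt{O}$ ($z{\left(O \right)} = \sqrt{2 O} = \sqrt{2} \sqrt{O}$)
$M{\left(v \right)} = -40$ ($M{\left(v \right)} = -64 + 8 \cdot 3 = -64 + 24 = -40$)
$j{\left(B \right)} = - 40 \sqrt{26}$ ($j{\left(B \right)} = - 40 \sqrt{2} \sqrt{13} = - 40 \sqrt{26}$)
$T = 1190502$ ($T = 969349 + 221153 = 1190502$)
$j{\left(-1040 \right)} + T = - 40 \sqrt{26} + 1190502 = 1190502 - 40 \sqrt{26}$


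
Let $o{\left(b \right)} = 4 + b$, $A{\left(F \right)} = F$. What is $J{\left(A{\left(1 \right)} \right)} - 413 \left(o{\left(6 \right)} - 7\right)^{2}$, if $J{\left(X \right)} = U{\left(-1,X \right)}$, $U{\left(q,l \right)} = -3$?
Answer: $-3720$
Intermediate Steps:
$J{\left(X \right)} = -3$
$J{\left(A{\left(1 \right)} \right)} - 413 \left(o{\left(6 \right)} - 7\right)^{2} = -3 - 413 \left(\left(4 + 6\right) - 7\right)^{2} = -3 - 413 \left(10 - 7\right)^{2} = -3 - 413 \cdot 3^{2} = -3 - 3717 = -3720$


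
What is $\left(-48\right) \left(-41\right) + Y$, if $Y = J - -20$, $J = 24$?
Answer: $2012$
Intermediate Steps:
$Y = 44$ ($Y = 24 - -20 = 24 + 20 = 44$)
$\left(-48\right) \left(-41\right) + Y = \left(-48\right) \left(-41\right) + 44 = 1968 + 44 = 2012$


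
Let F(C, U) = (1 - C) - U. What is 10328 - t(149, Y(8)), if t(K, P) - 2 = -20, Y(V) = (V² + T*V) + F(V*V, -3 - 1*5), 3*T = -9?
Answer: 10346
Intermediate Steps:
T = -3 (T = (⅓)*(-9) = -3)
F(C, U) = 1 - C - U
Y(V) = 9 - 3*V (Y(V) = (V² - 3*V) + (1 - V*V - (-3 - 1*5)) = (V² - 3*V) + (1 - V² - (-3 - 5)) = (V² - 3*V) + (1 - V² - 1*(-8)) = (V² - 3*V) + (1 - V² + 8) = (V² - 3*V) + (9 - V²) = 9 - 3*V)
t(K, P) = -18 (t(K, P) = 2 - 20 = -18)
10328 - t(149, Y(8)) = 10328 - 1*(-18) = 10328 + 18 = 10346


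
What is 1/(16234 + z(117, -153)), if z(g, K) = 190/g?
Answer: 117/1899568 ≈ 6.1593e-5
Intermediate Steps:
1/(16234 + z(117, -153)) = 1/(16234 + 190/117) = 1/(1899568/117) = 117/1899568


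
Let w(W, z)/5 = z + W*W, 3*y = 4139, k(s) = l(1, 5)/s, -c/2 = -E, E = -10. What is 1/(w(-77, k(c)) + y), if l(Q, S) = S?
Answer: 12/372281 ≈ 3.2234e-5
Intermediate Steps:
c = -20 (c = -(-2)*(-10) = -2*10 = -20)
k(s) = 5/s
y = 4139/3 (y = (⅓)*4139 = 4139/3 ≈ 1379.7)
w(W, z) = 5*z + 5*W² (w(W, z) = 5*(z + W*W) = 5*(z + W²) = 5*z + 5*W²)
1/(w(-77, k(c)) + y) = 1/((5*(5/(-20)) + 5*(-77)²) + 4139/3) = 1/((5*(5*(-1/20)) + 5*5929) + 4139/3) = 1/((5*(-¼) + 29645) + 4139/3) = 1/((-5/4 + 29645) + 4139/3) = 1/(118575/4 + 4139/3) = 1/(372281/12) = 12/372281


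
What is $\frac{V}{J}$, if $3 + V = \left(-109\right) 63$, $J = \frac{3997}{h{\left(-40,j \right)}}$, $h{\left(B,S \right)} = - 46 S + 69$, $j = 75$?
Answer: $\frac{3318210}{571} \approx 5811.2$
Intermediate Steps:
$h{\left(B,S \right)} = 69 - 46 S$
$J = - \frac{571}{483}$ ($J = \frac{3997}{69 - 3450} = \frac{3997}{-3381} = 3997 \left(- \frac{1}{3381}\right) = - \frac{571}{483} \approx -1.1822$)
$V = -6870$ ($V = -3 - 6867 = -6870$)
$\frac{V}{J} = - \frac{6870}{- \frac{571}{483}} = \left(-6870\right) \left(- \frac{483}{571}\right) = \frac{3318210}{571}$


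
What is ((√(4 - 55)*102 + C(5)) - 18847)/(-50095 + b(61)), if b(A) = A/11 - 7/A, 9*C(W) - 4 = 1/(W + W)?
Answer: 1138142819/3024909090 - 22814*I*√51/11203367 ≈ 0.37626 - 0.014542*I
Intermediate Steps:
C(W) = 4/9 + 1/(18*W) (C(W) = 4/9 + 1/(9*(W + W)) = 4/9 + 1/(9*((2*W))) = 4/9 + (1/(2*W))/9 = 4/9 + 1/(18*W))
b(A) = -7/A + A/11 (b(A) = A*(1/11) - 7/A = A/11 - 7/A = -7/A + A/11)
((√(4 - 55)*102 + C(5)) - 18847)/(-50095 + b(61)) = ((√(4 - 55)*102 + (1/18)*(1 + 8*5)/5) - 18847)/(-50095 + (-7/61 + (1/11)*61)) = ((√(-51)*102 + (1/18)*(⅕)*(1 + 40)) - 18847)/(-50095 + (-7*1/61 + 61/11)) = (((I*√51)*102 + (1/18)*(⅕)*41) - 18847)/(-50095 + (-7/61 + 61/11)) = ((102*I*√51 + 41/90) - 18847)/(-50095 + 3644/671) = ((41/90 + 102*I*√51) - 18847)/(-33610101/671) = (-1696189/90 + 102*I*√51)*(-671/33610101) = 1138142819/3024909090 - 22814*I*√51/11203367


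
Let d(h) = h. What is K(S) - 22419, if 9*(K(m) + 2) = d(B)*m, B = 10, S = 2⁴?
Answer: -201629/9 ≈ -22403.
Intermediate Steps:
S = 16
K(m) = -2 + 10*m/9 (K(m) = -2 + (10*m)/9 = -2 + 10*m/9)
K(S) - 22419 = (-2 + (10/9)*16) - 22419 = (-2 + 160/9) - 22419 = 142/9 - 22419 = -201629/9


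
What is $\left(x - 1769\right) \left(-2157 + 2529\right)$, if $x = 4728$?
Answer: $1100748$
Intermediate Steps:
$\left(x - 1769\right) \left(-2157 + 2529\right) = \left(4728 - 1769\right) \left(-2157 + 2529\right) = 2959 \cdot 372 = 1100748$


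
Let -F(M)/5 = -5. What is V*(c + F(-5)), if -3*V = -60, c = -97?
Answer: -1440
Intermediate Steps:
V = 20 (V = -⅓*(-60) = 20)
F(M) = 25 (F(M) = -5*(-5) = 25)
V*(c + F(-5)) = 20*(-97 + 25) = 20*(-72) = -1440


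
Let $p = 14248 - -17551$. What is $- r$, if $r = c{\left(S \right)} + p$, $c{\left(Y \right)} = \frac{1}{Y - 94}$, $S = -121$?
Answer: $- \frac{6836784}{215} \approx -31799.0$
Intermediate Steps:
$c{\left(Y \right)} = \frac{1}{-94 + Y}$
$p = 31799$ ($p = 14248 + 17551 = 31799$)
$r = \frac{6836784}{215}$ ($r = \frac{1}{-94 - 121} + 31799 = \frac{1}{-215} + 31799 = - \frac{1}{215} + 31799 = \frac{6836784}{215} \approx 31799.0$)
$- r = \left(-1\right) \frac{6836784}{215} = - \frac{6836784}{215}$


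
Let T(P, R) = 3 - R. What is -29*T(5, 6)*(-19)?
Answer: -1653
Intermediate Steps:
-29*T(5, 6)*(-19) = -29*(3 - 1*6)*(-19) = -29*(3 - 6)*(-19) = -29*(-3)*(-19) = 87*(-19) = -1653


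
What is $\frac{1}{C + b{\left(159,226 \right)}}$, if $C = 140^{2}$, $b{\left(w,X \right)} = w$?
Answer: $\frac{1}{19759} \approx 5.061 \cdot 10^{-5}$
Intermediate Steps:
$C = 19600$
$\frac{1}{C + b{\left(159,226 \right)}} = \frac{1}{19600 + 159} = \frac{1}{19759}$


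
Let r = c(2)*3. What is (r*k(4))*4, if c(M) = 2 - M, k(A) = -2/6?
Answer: 0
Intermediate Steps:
k(A) = -⅓ (k(A) = -2*⅙ = -⅓)
r = 0 (r = (2 - 1*2)*3 = (2 - 2)*3 = 0*3 = 0)
(r*k(4))*4 = (0*(-⅓))*4 = 0*4 = 0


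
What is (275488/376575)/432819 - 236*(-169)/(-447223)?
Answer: -6500522689898876/72892346777203275 ≈ -0.089180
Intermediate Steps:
(275488/376575)/432819 - 236*(-169)/(-447223) = (275488*(1/376575))*(1/432819) + 39884*(-1/447223) = (275488/376575)*(1/432819) - 39884/447223 = 275488/162988814925 - 39884/447223 = -6500522689898876/72892346777203275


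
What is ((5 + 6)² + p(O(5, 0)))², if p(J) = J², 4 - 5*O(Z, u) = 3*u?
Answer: 9247681/625 ≈ 14796.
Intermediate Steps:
O(Z, u) = ⅘ - 3*u/5
((5 + 6)² + p(O(5, 0)))² = ((5 + 6)² + (⅘ - ⅗*0)²)² = (11² + (⅘ + 0)²)² = (121 + (⅘)²)² = (121 + 16/25)² = (3041/25)² = 9247681/625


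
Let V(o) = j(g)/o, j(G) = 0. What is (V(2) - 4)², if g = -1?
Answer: 16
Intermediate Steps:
V(o) = 0 (V(o) = 0/o = 0)
(V(2) - 4)² = (0 - 4)² = (-4)² = 16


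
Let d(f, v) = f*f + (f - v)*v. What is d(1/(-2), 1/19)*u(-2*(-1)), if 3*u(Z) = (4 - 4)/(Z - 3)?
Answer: 0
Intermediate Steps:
u(Z) = 0 (u(Z) = ((4 - 4)/(Z - 3))/3 = (0/(-3 + Z))/3 = (1/3)*0 = 0)
d(f, v) = f**2 + v*(f - v)
d(1/(-2), 1/19)*u(-2*(-1)) = ((1/(-2))**2 - (1/19)**2 + 1/(-2*19))*0 = ((-1/2)**2 - (1/19)**2 - 1/2*1/19)*0 = (1/4 - 1*1/361 - 1/38)*0 = (1/4 - 1/361 - 1/38)*0 = (319/1444)*0 = 0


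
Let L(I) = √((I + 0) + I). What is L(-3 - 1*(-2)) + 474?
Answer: 474 + I*√2 ≈ 474.0 + 1.4142*I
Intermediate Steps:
L(I) = √2*√I (L(I) = √(I + I) = √(2*I) = √2*√I)
L(-3 - 1*(-2)) + 474 = √2*√(-3 - 1*(-2)) + 474 = √2*√(-3 + 2) + 474 = √2*√(-1) + 474 = √2*I + 474 = I*√2 + 474 = 474 + I*√2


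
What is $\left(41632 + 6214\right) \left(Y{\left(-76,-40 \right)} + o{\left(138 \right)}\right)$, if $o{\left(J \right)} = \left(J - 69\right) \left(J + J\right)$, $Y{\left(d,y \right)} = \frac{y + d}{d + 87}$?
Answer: $\frac{10017421328}{11} \approx 9.1067 \cdot 10^{8}$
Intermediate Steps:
$Y{\left(d,y \right)} = \frac{d + y}{87 + d}$
$o{\left(J \right)} = 2 J \left(-69 + J\right)$ ($o{\left(J \right)} = \left(-69 + J\right) 2 J = 2 J \left(-69 + J\right)$)
$\left(41632 + 6214\right) \left(Y{\left(-76,-40 \right)} + o{\left(138 \right)}\right) = \left(41632 + 6214\right) \left(\frac{-76 - 40}{87 - 76} + 2 \cdot 138 \left(-69 + 138\right)\right) = 47846 \left(\frac{1}{11} \left(-116\right) + 2 \cdot 138 \cdot 69\right) = 47846 \left(\frac{1}{11} \left(-116\right) + 19044\right) = 47846 \left(- \frac{116}{11} + 19044\right) = 47846 \cdot \frac{209368}{11} = \frac{10017421328}{11}$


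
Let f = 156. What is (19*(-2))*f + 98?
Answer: -5830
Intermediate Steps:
(19*(-2))*f + 98 = (19*(-2))*156 + 98 = -38*156 + 98 = -5928 + 98 = -5830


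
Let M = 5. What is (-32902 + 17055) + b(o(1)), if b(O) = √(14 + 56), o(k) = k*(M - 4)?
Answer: -15847 + √70 ≈ -15839.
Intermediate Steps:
o(k) = k (o(k) = k*(5 - 4) = k*1 = k)
b(O) = √70
(-32902 + 17055) + b(o(1)) = (-32902 + 17055) + √70 = -15847 + √70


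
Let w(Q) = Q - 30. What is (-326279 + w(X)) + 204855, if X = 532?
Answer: -120922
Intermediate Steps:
w(Q) = -30 + Q
(-326279 + w(X)) + 204855 = (-326279 + (-30 + 532)) + 204855 = (-326279 + 502) + 204855 = -325777 + 204855 = -120922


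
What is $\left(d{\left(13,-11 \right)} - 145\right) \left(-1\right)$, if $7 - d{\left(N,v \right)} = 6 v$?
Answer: $72$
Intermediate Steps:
$d{\left(N,v \right)} = 7 - 6 v$
$\left(d{\left(13,-11 \right)} - 145\right) \left(-1\right) = \left(\left(7 - -66\right) - 145\right) \left(-1\right) = \left(\left(7 + 66\right) - 145\right) \left(-1\right) = \left(73 - 145\right) \left(-1\right) = \left(-72\right) \left(-1\right) = 72$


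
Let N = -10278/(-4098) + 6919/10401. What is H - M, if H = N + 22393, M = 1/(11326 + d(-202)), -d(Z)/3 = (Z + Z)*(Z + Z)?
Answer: 76100931964069981/3397943524326 ≈ 22396.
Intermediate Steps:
d(Z) = -12*Z² (d(Z) = -3*(Z + Z)*(Z + Z) = -3*2*Z*2*Z = -12*Z²)
N = 22542590/7103883 (N = -10278*(-1/4098) + 6919*(1/10401) = 1713/683 + 6919/10401 = 22542590/7103883 ≈ 3.1733)
M = -1/478322 (M = 1/(11326 - 12*(-202)²) = 1/(11326 - 12*40804) = 1/(11326 - 489648) = 1/(-478322) = -1/478322 ≈ -2.0906e-6)
H = 159099794609/7103883 (H = 22542590/7103883 + 22393 = 159099794609/7103883 ≈ 22396.)
H - M = 159099794609/7103883 - 1*(-1/478322) = 159099794609/7103883 + 1/478322 = 76100931964069981/3397943524326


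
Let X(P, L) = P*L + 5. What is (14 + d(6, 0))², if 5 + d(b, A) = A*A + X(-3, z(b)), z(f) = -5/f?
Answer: 1089/4 ≈ 272.25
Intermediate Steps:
X(P, L) = 5 + L*P (X(P, L) = L*P + 5 = 5 + L*P)
d(b, A) = A² + 15/b (d(b, A) = -5 + (A*A + (5 - 5/b*(-3))) = -5 + (A² + (5 + 15/b)) = -5 + (5 + A² + 15/b) = A² + 15/b)
(14 + d(6, 0))² = (14 + (0² + 15/6))² = (14 + (0 + 15*(⅙)))² = (14 + (0 + 5/2))² = (14 + 5/2)² = (33/2)² = 1089/4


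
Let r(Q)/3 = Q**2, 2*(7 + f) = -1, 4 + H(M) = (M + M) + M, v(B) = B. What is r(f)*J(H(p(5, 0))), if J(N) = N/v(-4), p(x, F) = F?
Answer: 675/4 ≈ 168.75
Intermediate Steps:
H(M) = -4 + 3*M (H(M) = -4 + ((M + M) + M) = -4 + (2*M + M) = -4 + 3*M)
f = -15/2 (f = -7 + (1/2)*(-1) = -7 - 1/2 = -15/2 ≈ -7.5000)
J(N) = -N/4 (J(N) = N/(-4) = N*(-1/4) = -N/4)
r(Q) = 3*Q**2
r(f)*J(H(p(5, 0))) = (3*(-15/2)**2)*(-(-4 + 3*0)/4) = (3*(225/4))*(-(-4 + 0)/4) = 675*(-1/4*(-4))/4 = (675/4)*1 = 675/4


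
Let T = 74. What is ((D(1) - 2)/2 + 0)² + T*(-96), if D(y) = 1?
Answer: -28415/4 ≈ -7103.8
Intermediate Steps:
((D(1) - 2)/2 + 0)² + T*(-96) = ((1 - 2)/2 + 0)² + 74*(-96) = ((½)*(-1) + 0)² - 7104 = (-½ + 0)² - 7104 = (-½)² - 7104 = ¼ - 7104 = -28415/4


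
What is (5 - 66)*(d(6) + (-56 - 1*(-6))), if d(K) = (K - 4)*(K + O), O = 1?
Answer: 2196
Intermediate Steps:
d(K) = (1 + K)*(-4 + K) (d(K) = (K - 4)*(K + 1) = (-4 + K)*(1 + K) = (1 + K)*(-4 + K))
(5 - 66)*(d(6) + (-56 - 1*(-6))) = (5 - 66)*((-4 + 6² - 3*6) + (-56 - 1*(-6))) = -61*((-4 + 36 - 18) + (-56 + 6)) = -61*(14 - 50) = -61*(-36) = 2196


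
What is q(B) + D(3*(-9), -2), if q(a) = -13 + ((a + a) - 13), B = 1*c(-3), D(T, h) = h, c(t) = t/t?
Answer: -26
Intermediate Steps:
c(t) = 1
B = 1 (B = 1*1 = 1)
q(a) = -26 + 2*a (q(a) = -13 + (2*a - 13) = -13 + (-13 + 2*a) = -26 + 2*a)
q(B) + D(3*(-9), -2) = (-26 + 2*1) - 2 = (-26 + 2) - 2 = -24 - 2 = -26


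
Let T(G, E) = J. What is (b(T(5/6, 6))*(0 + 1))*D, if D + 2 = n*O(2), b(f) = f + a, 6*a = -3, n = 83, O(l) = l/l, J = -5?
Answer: -891/2 ≈ -445.50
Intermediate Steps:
O(l) = 1
a = -1/2 (a = (1/6)*(-3) = -1/2 ≈ -0.50000)
T(G, E) = -5
b(f) = -1/2 + f (b(f) = f - 1/2 = -1/2 + f)
D = 81 (D = -2 + 83*1 = -2 + 83 = 81)
(b(T(5/6, 6))*(0 + 1))*D = ((-1/2 - 5)*(0 + 1))*81 = -11/2*1*81 = -11/2*81 = -891/2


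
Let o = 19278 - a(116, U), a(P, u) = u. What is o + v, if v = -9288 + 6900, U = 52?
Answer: 16838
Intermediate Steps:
v = -2388
o = 19226 (o = 19278 - 1*52 = 19278 - 52 = 19226)
o + v = 19226 - 2388 = 16838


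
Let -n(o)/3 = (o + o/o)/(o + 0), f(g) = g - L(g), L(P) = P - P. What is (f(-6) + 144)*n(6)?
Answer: -483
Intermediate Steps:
L(P) = 0
f(g) = g (f(g) = g - 1*0 = g + 0 = g)
n(o) = -3*(1 + o)/o (n(o) = -3*(o + o/o)/(o + 0) = -3*(o + 1)/o = -3*(1 + o)/o)
(f(-6) + 144)*n(6) = (-6 + 144)*(-3 - 3/6) = 138*(-3 - 3*1/6) = 138*(-3 - 1/2) = 138*(-7/2) = -483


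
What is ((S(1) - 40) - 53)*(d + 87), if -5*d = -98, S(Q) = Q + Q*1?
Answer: -48503/5 ≈ -9700.6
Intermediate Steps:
S(Q) = 2*Q (S(Q) = Q + Q = 2*Q)
d = 98/5 (d = -1/5*(-98) = 98/5 ≈ 19.600)
((S(1) - 40) - 53)*(d + 87) = ((2*1 - 40) - 53)*(98/5 + 87) = ((2 - 40) - 53)*(533/5) = (-38 - 53)*(533/5) = -91*533/5 = -48503/5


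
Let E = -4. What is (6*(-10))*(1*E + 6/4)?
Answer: 150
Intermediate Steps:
(6*(-10))*(1*E + 6/4) = (6*(-10))*(1*(-4) + 6/4) = -60*(-4 + 6*(¼)) = -60*(-4 + 3/2) = -60*(-5/2) = 150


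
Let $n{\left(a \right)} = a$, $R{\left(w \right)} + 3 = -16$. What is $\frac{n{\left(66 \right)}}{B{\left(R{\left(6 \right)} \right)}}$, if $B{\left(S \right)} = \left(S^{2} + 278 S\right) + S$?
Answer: $- \frac{33}{2470} \approx -0.01336$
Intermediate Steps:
$R{\left(w \right)} = -19$ ($R{\left(w \right)} = -3 - 16 = -19$)
$B{\left(S \right)} = S^{2} + 279 S$
$\frac{n{\left(66 \right)}}{B{\left(R{\left(6 \right)} \right)}} = \frac{66}{\left(-19\right) \left(279 - 19\right)} = \frac{66}{\left(-19\right) 260} = \frac{66}{-4940} = 66 \left(- \frac{1}{4940}\right) = - \frac{33}{2470}$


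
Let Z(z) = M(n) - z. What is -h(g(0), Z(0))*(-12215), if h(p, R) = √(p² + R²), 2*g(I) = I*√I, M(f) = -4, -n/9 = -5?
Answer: 48860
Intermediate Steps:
n = 45 (n = -9*(-5) = 45)
Z(z) = -4 - z
g(I) = I^(3/2)/2 (g(I) = (I*√I)/2 = I^(3/2)/2)
h(p, R) = √(R² + p²)
-h(g(0), Z(0))*(-12215) = -√((-4 - 1*0)² + (0^(3/2)/2)²)*(-12215) = -√((-4 + 0)² + ((½)*0)²)*(-12215) = -√((-4)² + 0²)*(-12215) = -√(16 + 0)*(-12215) = -√16*(-12215) = -4*(-12215) = -1*(-48860) = 48860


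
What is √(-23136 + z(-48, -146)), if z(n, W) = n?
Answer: 12*I*√161 ≈ 152.26*I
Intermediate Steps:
√(-23136 + z(-48, -146)) = √(-23136 - 48) = √(-23184) = 12*I*√161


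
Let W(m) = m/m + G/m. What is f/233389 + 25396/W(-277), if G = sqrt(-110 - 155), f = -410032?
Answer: 227376247767634/8984776333 + 3517346*I*sqrt(265)/38497 ≈ 25307.0 + 1487.3*I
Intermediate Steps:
G = I*sqrt(265) (G = sqrt(-265) = I*sqrt(265) ≈ 16.279*I)
W(m) = 1 + I*sqrt(265)/m (W(m) = m/m + (I*sqrt(265))/m = 1 + I*sqrt(265)/m)
f/233389 + 25396/W(-277) = -410032/233389 + 25396/(((-277 + I*sqrt(265))/(-277))) = -410032*1/233389 + 25396/((-(-277 + I*sqrt(265))/277)) = -410032/233389 + 25396/(1 - I*sqrt(265)/277)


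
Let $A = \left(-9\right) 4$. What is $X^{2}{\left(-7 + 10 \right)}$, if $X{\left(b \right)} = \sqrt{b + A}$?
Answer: $-33$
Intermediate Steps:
$A = -36$
$X{\left(b \right)} = \sqrt{-36 + b}$ ($X{\left(b \right)} = \sqrt{b - 36} = \sqrt{-36 + b}$)
$X^{2}{\left(-7 + 10 \right)} = \left(\sqrt{-36 + \left(-7 + 10\right)}\right)^{2} = \left(\sqrt{-36 + 3}\right)^{2} = \left(\sqrt{-33}\right)^{2} = \left(i \sqrt{33}\right)^{2} = -33$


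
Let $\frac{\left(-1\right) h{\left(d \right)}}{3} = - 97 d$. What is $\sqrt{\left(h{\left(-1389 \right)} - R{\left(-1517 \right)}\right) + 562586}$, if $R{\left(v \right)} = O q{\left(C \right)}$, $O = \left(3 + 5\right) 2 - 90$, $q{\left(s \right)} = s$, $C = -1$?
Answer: $\sqrt{158313} \approx 397.89$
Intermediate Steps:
$h{\left(d \right)} = 291 d$ ($h{\left(d \right)} = - 3 \left(- 97 d\right) = 291 d$)
$O = -74$ ($O = 8 \cdot 2 - 90 = 16 - 90 = -74$)
$R{\left(v \right)} = 74$ ($R{\left(v \right)} = \left(-74\right) \left(-1\right) = 74$)
$\sqrt{\left(h{\left(-1389 \right)} - R{\left(-1517 \right)}\right) + 562586} = \sqrt{\left(291 \left(-1389\right) - 74\right) + 562586} = \sqrt{\left(-404199 - 74\right) + 562586} = \sqrt{-404273 + 562586} = \sqrt{158313}$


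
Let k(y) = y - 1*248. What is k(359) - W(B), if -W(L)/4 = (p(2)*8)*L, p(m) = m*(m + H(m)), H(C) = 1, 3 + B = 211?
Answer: 40047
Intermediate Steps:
B = 208 (B = -3 + 211 = 208)
p(m) = m*(1 + m) (p(m) = m*(m + 1) = m*(1 + m))
k(y) = -248 + y (k(y) = y - 248 = -248 + y)
W(L) = -192*L (W(L) = -4*(2*(1 + 2))*8*L = -4*(2*3)*8*L = -4*6*8*L = -192*L)
k(359) - W(B) = (-248 + 359) - (-192)*208 = 111 - 1*(-39936) = 111 + 39936 = 40047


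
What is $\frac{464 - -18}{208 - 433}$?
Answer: $- \frac{482}{225} \approx -2.1422$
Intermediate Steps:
$\frac{464 - -18}{208 - 433} = \frac{464 + \left(-83 + 101\right)}{-225} = \left(464 + 18\right) \left(- \frac{1}{225}\right) = 482 \left(- \frac{1}{225}\right) = - \frac{482}{225}$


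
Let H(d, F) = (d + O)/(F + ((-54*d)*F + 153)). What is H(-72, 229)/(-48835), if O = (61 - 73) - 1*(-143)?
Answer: -59/43498994890 ≈ -1.3564e-9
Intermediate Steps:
O = 131 (O = -12 + 143 = 131)
H(d, F) = (131 + d)/(153 + F - 54*F*d) (H(d, F) = (d + 131)/(F + ((-54*d)*F + 153)) = (131 + d)/(F + (-54*F*d + 153)) = (131 + d)/(F + (153 - 54*F*d)) = (131 + d)/(153 + F - 54*F*d))
H(-72, 229)/(-48835) = ((131 - 72)/(153 + 229 - 54*229*(-72)))/(-48835) = (59/(153 + 229 + 890352))*(-1/48835) = (59/890734)*(-1/48835) = -59/43498994890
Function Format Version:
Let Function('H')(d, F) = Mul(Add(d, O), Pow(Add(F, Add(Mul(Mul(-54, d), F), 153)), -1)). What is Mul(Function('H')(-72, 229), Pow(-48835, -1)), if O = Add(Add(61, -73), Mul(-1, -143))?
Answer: Rational(-59, 43498994890) ≈ -1.3564e-9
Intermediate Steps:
O = 131 (O = Add(-12, 143) = 131)
Function('H')(d, F) = Mul(Pow(Add(153, F, Mul(-54, F, d)), -1), Add(131, d)) (Function('H')(d, F) = Mul(Add(d, 131), Pow(Add(F, Add(Mul(Mul(-54, d), F), 153)), -1)) = Mul(Add(131, d), Pow(Add(F, Add(Mul(-54, F, d), 153)), -1)) = Mul(Add(131, d), Pow(Add(F, Add(153, Mul(-54, F, d))), -1)) = Mul(Add(131, d), Pow(Add(153, F, Mul(-54, F, d)), -1)) = Mul(Pow(Add(153, F, Mul(-54, F, d)), -1), Add(131, d)))
Mul(Function('H')(-72, 229), Pow(-48835, -1)) = Mul(Mul(Pow(Add(153, 229, Mul(-54, 229, -72)), -1), Add(131, -72)), Pow(-48835, -1)) = Mul(Mul(Pow(Add(153, 229, 890352), -1), 59), Rational(-1, 48835)) = Mul(Mul(Pow(890734, -1), 59), Rational(-1, 48835)) = Mul(Mul(Rational(1, 890734), 59), Rational(-1, 48835)) = Mul(Rational(59, 890734), Rational(-1, 48835)) = Rational(-59, 43498994890)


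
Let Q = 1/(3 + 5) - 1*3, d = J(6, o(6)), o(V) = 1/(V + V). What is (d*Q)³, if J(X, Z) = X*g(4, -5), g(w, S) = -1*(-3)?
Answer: -8869743/64 ≈ -1.3859e+5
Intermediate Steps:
g(w, S) = 3
o(V) = 1/(2*V)
J(X, Z) = 3*X (J(X, Z) = X*3 = 3*X)
d = 18 (d = 3*6 = 18)
Q = -23/8 (Q = 1/8 - 3 = ⅛ - 3 = -23/8 ≈ -2.8750)
(d*Q)³ = (18*(-23/8))³ = (-207/4)³ = -8869743/64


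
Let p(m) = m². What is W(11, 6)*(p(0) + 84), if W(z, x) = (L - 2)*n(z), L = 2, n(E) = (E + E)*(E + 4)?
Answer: 0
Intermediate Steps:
n(E) = 2*E*(4 + E) (n(E) = (2*E)*(4 + E) = 2*E*(4 + E))
W(z, x) = 0 (W(z, x) = (2 - 2)*(2*z*(4 + z)) = 0*(2*z*(4 + z)) = 0)
W(11, 6)*(p(0) + 84) = 0*(0² + 84) = 0*(0 + 84) = 0*84 = 0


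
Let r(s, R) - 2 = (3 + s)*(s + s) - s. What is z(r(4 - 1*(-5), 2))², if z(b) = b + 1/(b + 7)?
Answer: 2038071025/46656 ≈ 43683.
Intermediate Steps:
r(s, R) = 2 - s + 2*s*(3 + s) (r(s, R) = 2 + ((3 + s)*(s + s) - s) = 2 + ((3 + s)*(2*s) - s) = 2 + (2*s*(3 + s) - s) = 2 + (-s + 2*s*(3 + s)) = 2 - s + 2*s*(3 + s))
z(b) = b + 1/(7 + b)
z(r(4 - 1*(-5), 2))² = ((1 + (2 + 2*(4 - 1*(-5))² + 5*(4 - 1*(-5)))² + 7*(2 + 2*(4 - 1*(-5))² + 5*(4 - 1*(-5))))/(7 + (2 + 2*(4 - 1*(-5))² + 5*(4 - 1*(-5)))))² = ((1 + (2 + 2*(4 + 5)² + 5*(4 + 5))² + 7*(2 + 2*(4 + 5)² + 5*(4 + 5)))/(7 + (2 + 2*(4 + 5)² + 5*(4 + 5))))² = ((1 + (2 + 2*9² + 5*9)² + 7*(2 + 2*9² + 5*9))/(7 + (2 + 2*9² + 5*9)))² = ((1 + (2 + 2*81 + 45)² + 7*(2 + 2*81 + 45))/(7 + (2 + 2*81 + 45)))² = ((1 + (2 + 162 + 45)² + 7*(2 + 162 + 45))/(7 + (2 + 162 + 45)))² = ((1 + 209² + 7*209)/(7 + 209))² = ((1 + 43681 + 1463)/216)² = ((1/216)*45145)² = (45145/216)² = 2038071025/46656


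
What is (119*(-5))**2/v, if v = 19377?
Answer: 354025/19377 ≈ 18.270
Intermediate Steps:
(119*(-5))**2/v = (119*(-5))**2/19377 = (-595)**2*(1/19377) = 354025*(1/19377) = 354025/19377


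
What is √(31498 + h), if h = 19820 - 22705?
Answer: √28613 ≈ 169.15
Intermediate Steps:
h = -2885
√(31498 + h) = √(31498 - 2885) = √28613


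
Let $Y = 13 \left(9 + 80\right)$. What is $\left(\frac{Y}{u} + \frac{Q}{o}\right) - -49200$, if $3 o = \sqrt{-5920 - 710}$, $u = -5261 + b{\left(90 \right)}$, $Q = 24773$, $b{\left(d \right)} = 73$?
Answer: $\frac{255248443}{5188} - \frac{24773 i \sqrt{6630}}{2210} \approx 49200.0 - 912.73 i$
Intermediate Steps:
$Y = 1157$ ($Y = 13 \cdot 89 = 1157$)
$u = -5188$ ($u = -5261 + 73 = -5188$)
$o = \frac{i \sqrt{6630}}{3}$ ($o = \frac{\sqrt{-5920 - 710}}{3} = \frac{\sqrt{-6630}}{3} = \frac{i \sqrt{6630}}{3} \approx 27.142 i$)
$\left(\frac{Y}{u} + \frac{Q}{o}\right) - -49200 = \left(\frac{1157}{-5188} + \frac{24773}{\frac{1}{3} i \sqrt{6630}}\right) - -49200 = \left(1157 \left(- \frac{1}{5188}\right) + 24773 \left(- \frac{i \sqrt{6630}}{2210}\right)\right) + 49200 = \left(- \frac{1157}{5188} - \frac{24773 i \sqrt{6630}}{2210}\right) + 49200 = \frac{255248443}{5188} - \frac{24773 i \sqrt{6630}}{2210}$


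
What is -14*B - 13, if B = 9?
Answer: -139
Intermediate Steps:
-14*B - 13 = -14*9 - 13 = -126 - 13 = -139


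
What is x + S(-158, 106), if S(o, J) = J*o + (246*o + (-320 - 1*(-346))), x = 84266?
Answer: 28676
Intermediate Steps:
S(o, J) = 26 + 246*o + J*o (S(o, J) = J*o + (246*o + (-320 + 346)) = J*o + (246*o + 26) = J*o + (26 + 246*o) = 26 + 246*o + J*o)
x + S(-158, 106) = 84266 + (26 + 246*(-158) + 106*(-158)) = 84266 + (26 - 38868 - 16748) = 84266 - 55590 = 28676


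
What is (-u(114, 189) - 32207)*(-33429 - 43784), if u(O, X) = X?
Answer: 2501392348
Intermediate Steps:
(-u(114, 189) - 32207)*(-33429 - 43784) = (-1*189 - 32207)*(-33429 - 43784) = (-189 - 32207)*(-77213) = -32396*(-77213) = 2501392348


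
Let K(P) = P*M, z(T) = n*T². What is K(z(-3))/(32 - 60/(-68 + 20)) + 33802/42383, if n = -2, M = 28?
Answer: -11564066/805277 ≈ -14.360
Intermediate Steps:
z(T) = -2*T²
K(P) = 28*P (K(P) = P*28 = 28*P)
K(z(-3))/(32 - 60/(-68 + 20)) + 33802/42383 = (28*(-2*(-3)²))/(32 - 60/(-68 + 20)) + 33802/42383 = (28*(-2*9))/(32 - 60/(-48)) + 33802*(1/42383) = (28*(-18))/(32 - 1/48*(-60)) + 33802/42383 = -504/(32 + 5/4) + 33802/42383 = -504/133/4 + 33802/42383 = -504*4/133 + 33802/42383 = -288/19 + 33802/42383 = -11564066/805277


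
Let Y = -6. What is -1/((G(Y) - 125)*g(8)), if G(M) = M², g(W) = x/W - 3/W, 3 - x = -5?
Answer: 8/445 ≈ 0.017978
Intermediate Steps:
x = 8 (x = 3 - 1*(-5) = 3 + 5 = 8)
g(W) = 5/W (g(W) = 8/W - 3/W = 5/W)
-1/((G(Y) - 125)*g(8)) = -1/(((-6)² - 125)*(5/8)) = -1/((36 - 125)*(5*(⅛))) = -1/((-89*5/8)) = -1/(-445/8) = -1*(-8/445) = 8/445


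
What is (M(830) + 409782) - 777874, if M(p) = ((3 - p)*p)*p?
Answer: -570088392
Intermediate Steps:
M(p) = p²*(3 - p) (M(p) = (p*(3 - p))*p = p²*(3 - p))
(M(830) + 409782) - 777874 = (830²*(3 - 1*830) + 409782) - 777874 = (688900*(3 - 830) + 409782) - 777874 = (688900*(-827) + 409782) - 777874 = (-569720300 + 409782) - 777874 = -569310518 - 777874 = -570088392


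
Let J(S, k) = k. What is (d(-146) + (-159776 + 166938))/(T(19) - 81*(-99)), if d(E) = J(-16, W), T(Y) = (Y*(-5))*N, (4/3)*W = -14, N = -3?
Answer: 14303/16608 ≈ 0.86121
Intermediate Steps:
W = -21/2 (W = (¾)*(-14) = -21/2 ≈ -10.500)
T(Y) = 15*Y (T(Y) = (Y*(-5))*(-3) = -5*Y*(-3) = 15*Y)
d(E) = -21/2
(d(-146) + (-159776 + 166938))/(T(19) - 81*(-99)) = (-21/2 + (-159776 + 166938))/(15*19 - 81*(-99)) = (-21/2 + 7162)/(285 + 8019) = (14303/2)/8304 = (14303/2)*(1/8304) = 14303/16608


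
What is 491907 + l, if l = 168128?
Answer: 660035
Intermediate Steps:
491907 + l = 491907 + 168128 = 660035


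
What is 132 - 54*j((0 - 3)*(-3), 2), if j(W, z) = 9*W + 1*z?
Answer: -4350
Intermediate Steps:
j(W, z) = z + 9*W (j(W, z) = 9*W + z = z + 9*W)
132 - 54*j((0 - 3)*(-3), 2) = 132 - 54*(2 + 9*((0 - 3)*(-3))) = 132 - 54*(2 + 9*(-3*(-3))) = 132 - 54*(2 + 9*9) = 132 - 54*(2 + 81) = 132 - 54*83 = 132 - 4482 = -4350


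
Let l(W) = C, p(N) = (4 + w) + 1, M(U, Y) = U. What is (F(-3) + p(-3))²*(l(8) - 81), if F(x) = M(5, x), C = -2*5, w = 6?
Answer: -23296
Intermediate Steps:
p(N) = 11 (p(N) = (4 + 6) + 1 = 10 + 1 = 11)
C = -10
F(x) = 5
l(W) = -10
(F(-3) + p(-3))²*(l(8) - 81) = (5 + 11)²*(-10 - 81) = 16²*(-91) = 256*(-91) = -23296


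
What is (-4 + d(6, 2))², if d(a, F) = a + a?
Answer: 64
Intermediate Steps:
d(a, F) = 2*a
(-4 + d(6, 2))² = (-4 + 2*6)² = (-4 + 12)² = 8² = 64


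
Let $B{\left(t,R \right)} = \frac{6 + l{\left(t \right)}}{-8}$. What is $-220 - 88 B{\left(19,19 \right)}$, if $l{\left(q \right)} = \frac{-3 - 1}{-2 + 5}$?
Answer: $- \frac{506}{3} \approx -168.67$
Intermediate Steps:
$l{\left(q \right)} = - \frac{4}{3}$
$B{\left(t,R \right)} = - \frac{7}{12}$ ($B{\left(t,R \right)} = \frac{6 - \frac{4}{3}}{-8} = \frac{14}{3} \left(- \frac{1}{8}\right) = - \frac{7}{12}$)
$-220 - 88 B{\left(19,19 \right)} = -220 - - \frac{154}{3} = -220 + \frac{154}{3} = - \frac{506}{3}$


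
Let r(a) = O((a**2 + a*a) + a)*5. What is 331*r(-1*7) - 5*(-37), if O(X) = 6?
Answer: 10115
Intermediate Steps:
r(a) = 30 (r(a) = 6*5 = 30)
331*r(-1*7) - 5*(-37) = 331*30 - 5*(-37) = 9930 + 185 = 10115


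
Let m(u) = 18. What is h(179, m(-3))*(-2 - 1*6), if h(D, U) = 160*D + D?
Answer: -230552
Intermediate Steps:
h(D, U) = 161*D
h(179, m(-3))*(-2 - 1*6) = (161*179)*(-2 - 1*6) = 28819*(-2 - 6) = 28819*(-8) = -230552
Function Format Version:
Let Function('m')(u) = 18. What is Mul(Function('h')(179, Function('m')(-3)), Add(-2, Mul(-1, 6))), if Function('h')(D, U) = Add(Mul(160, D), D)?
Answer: -230552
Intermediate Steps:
Function('h')(D, U) = Mul(161, D)
Mul(Function('h')(179, Function('m')(-3)), Add(-2, Mul(-1, 6))) = Mul(Mul(161, 179), Add(-2, Mul(-1, 6))) = Mul(28819, Add(-2, -6)) = Mul(28819, -8) = -230552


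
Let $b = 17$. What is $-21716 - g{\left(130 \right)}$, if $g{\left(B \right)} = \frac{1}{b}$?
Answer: $- \frac{369173}{17} \approx -21716.0$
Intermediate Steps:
$g{\left(B \right)} = \frac{1}{17}$
$-21716 - g{\left(130 \right)} = -21716 - \frac{1}{17} = - \frac{369173}{17}$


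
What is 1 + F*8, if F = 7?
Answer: 57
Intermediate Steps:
1 + F*8 = 1 + 7*8 = 1 + 56 = 57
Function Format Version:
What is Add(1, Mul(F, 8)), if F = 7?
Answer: 57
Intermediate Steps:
Add(1, Mul(F, 8)) = Add(1, Mul(7, 8)) = Add(1, 56) = 57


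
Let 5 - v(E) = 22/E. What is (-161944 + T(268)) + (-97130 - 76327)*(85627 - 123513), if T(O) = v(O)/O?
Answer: 235993192652355/35912 ≈ 6.5714e+9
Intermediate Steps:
v(E) = 5 - 22/E
T(O) = (5 - 22/O)/O
(-161944 + T(268)) + (-97130 - 76327)*(85627 - 123513) = (-161944 + (-22 + 5*268)/268²) + (-97130 - 76327)*(85627 - 123513) = (-161944 + (-22 + 1340)/71824) - 173457*(-37886) = (-161944 + (1/71824)*1318) + 6571591902 = (-161944 + 659/35912) + 6571591902 = -5815732269/35912 + 6571591902 = 235993192652355/35912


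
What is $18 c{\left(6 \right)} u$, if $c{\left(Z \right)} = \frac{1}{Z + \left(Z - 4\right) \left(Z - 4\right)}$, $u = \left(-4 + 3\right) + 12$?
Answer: $\frac{99}{5} \approx 19.8$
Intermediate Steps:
$u = 11$ ($u = -1 + 12 = 11$)
$c{\left(Z \right)} = \frac{1}{Z + \left(-4 + Z\right)^{2}}$ ($c{\left(Z \right)} = \frac{1}{Z + \left(-4 + Z\right) \left(-4 + Z\right)} = \frac{1}{Z + \left(-4 + Z\right)^{2}}$)
$18 c{\left(6 \right)} u = \frac{18}{6 + \left(-4 + 6\right)^{2}} \cdot 11 = \frac{18}{6 + 2^{2}} \cdot 11 = \frac{18}{6 + 4} \cdot 11 = \frac{18}{10} \cdot 11 = 18 \cdot \frac{1}{10} \cdot 11 = \frac{9}{5} \cdot 11 = \frac{99}{5}$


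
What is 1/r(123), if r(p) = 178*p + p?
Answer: 1/22017 ≈ 4.5419e-5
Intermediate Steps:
r(p) = 179*p
1/r(123) = 1/(179*123) = 1/22017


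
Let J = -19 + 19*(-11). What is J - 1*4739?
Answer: -4967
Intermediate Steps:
J = -228 (J = -19 - 209 = -228)
J - 1*4739 = -228 - 1*4739 = -228 - 4739 = -4967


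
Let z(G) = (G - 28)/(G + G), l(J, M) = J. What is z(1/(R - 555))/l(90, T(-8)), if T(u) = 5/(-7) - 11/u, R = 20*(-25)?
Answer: 9847/60 ≈ 164.12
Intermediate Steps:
R = -500
T(u) = -5/7 - 11/u (T(u) = 5*(-1/7) - 11/u = -5/7 - 11/u)
z(G) = (-28 + G)/(2*G) (z(G) = (-28 + G)/((2*G)) = (-28 + G)*(1/(2*G)) = (-28 + G)/(2*G))
z(1/(R - 555))/l(90, T(-8)) = ((-28 + 1/(-500 - 555))/(2*(1/(-500 - 555))))/90 = ((-28 + 1/(-1055))/(2*(1/(-1055))))*(1/90) = ((-28 - 1/1055)/(2*(-1/1055)))*(1/90) = ((1/2)*(-1055)*(-29541/1055))*(1/90) = (29541/2)*(1/90) = 9847/60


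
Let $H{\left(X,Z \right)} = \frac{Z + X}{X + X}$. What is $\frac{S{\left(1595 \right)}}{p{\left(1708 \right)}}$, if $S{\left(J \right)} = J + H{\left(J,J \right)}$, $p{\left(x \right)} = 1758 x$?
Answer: $\frac{19}{35746} \approx 0.00053153$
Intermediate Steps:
$H{\left(X,Z \right)} = \frac{X + Z}{2 X}$
$S{\left(J \right)} = 1 + J$ ($S{\left(J \right)} = J + \frac{J + J}{2 J} = J + \frac{2 J}{2 J} = J + 1 = 1 + J$)
$\frac{S{\left(1595 \right)}}{p{\left(1708 \right)}} = \frac{1 + 1595}{1758 \cdot 1708} = \frac{1596}{3002664} = 1596 \cdot \frac{1}{3002664} = \frac{19}{35746}$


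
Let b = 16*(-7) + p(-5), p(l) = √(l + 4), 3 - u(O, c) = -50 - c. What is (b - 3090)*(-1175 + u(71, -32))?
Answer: 3695108 - 1154*I ≈ 3.6951e+6 - 1154.0*I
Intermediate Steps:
u(O, c) = 53 + c (u(O, c) = 3 - (-50 - c) = 3 + (50 + c) = 53 + c)
p(l) = √(4 + l)
b = -112 + I (b = 16*(-7) + √(4 - 5) = -112 + √(-1) = -112 + I ≈ -112.0 + 1.0*I)
(b - 3090)*(-1175 + u(71, -32)) = ((-112 + I) - 3090)*(-1175 + (53 - 32)) = (-3202 + I)*(-1175 + 21) = (-3202 + I)*(-1154) = 3695108 - 1154*I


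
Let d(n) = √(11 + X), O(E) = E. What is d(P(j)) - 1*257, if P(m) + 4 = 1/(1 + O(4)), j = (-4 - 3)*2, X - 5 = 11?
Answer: -257 + 3*√3 ≈ -251.80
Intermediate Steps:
X = 16 (X = 5 + 11 = 16)
j = -14 (j = -7*2 = -14)
P(m) = -19/5 (P(m) = -4 + 1/(1 + 4) = -4 + 1/5 = -4 + ⅕ = -19/5)
d(n) = 3*√3 (d(n) = √(11 + 16) = √27 = 3*√3)
d(P(j)) - 1*257 = 3*√3 - 1*257 = 3*√3 - 257 = -257 + 3*√3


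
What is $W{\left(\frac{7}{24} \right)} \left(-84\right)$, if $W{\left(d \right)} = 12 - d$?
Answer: $- \frac{1967}{2} \approx -983.5$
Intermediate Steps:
$W{\left(\frac{7}{24} \right)} \left(-84\right) = \left(12 - \frac{7}{24}\right) \left(-84\right) = \frac{281}{24} \left(-84\right) = - \frac{1967}{2}$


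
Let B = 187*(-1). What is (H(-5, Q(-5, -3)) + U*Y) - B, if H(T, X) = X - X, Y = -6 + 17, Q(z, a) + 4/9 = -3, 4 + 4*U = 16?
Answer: 220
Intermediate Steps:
U = 3 (U = -1 + (¼)*16 = -1 + 4 = 3)
Q(z, a) = -31/9 (Q(z, a) = -4/9 - 3 = -31/9)
Y = 11
B = -187
H(T, X) = 0
(H(-5, Q(-5, -3)) + U*Y) - B = (0 + 3*11) - 1*(-187) = (0 + 33) + 187 = 33 + 187 = 220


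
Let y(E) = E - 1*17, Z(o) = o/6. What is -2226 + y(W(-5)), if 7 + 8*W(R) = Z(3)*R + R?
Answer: -35917/16 ≈ -2244.8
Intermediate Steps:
Z(o) = o/6 (Z(o) = o*(1/6) = o/6)
W(R) = -7/8 + 3*R/16 (W(R) = -7/8 + (((1/6)*3)*R + R)/8 = -7/8 + (R/2 + R)/8 = -7/8 + (3*R/2)/8 = -7/8 + 3*R/16)
y(E) = -17 + E (y(E) = E - 17 = -17 + E)
-2226 + y(W(-5)) = -2226 + (-17 + (-7/8 + (3/16)*(-5))) = -2226 + (-17 + (-7/8 - 15/16)) = -2226 + (-17 - 29/16) = -2226 - 301/16 = -35917/16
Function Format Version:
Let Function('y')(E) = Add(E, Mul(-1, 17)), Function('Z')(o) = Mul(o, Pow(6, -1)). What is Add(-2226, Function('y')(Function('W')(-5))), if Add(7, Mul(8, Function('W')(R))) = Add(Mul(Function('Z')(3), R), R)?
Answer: Rational(-35917, 16) ≈ -2244.8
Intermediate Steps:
Function('Z')(o) = Mul(Rational(1, 6), o) (Function('Z')(o) = Mul(o, Rational(1, 6)) = Mul(Rational(1, 6), o))
Function('W')(R) = Add(Rational(-7, 8), Mul(Rational(3, 16), R)) (Function('W')(R) = Add(Rational(-7, 8), Mul(Rational(1, 8), Add(Mul(Mul(Rational(1, 6), 3), R), R))) = Add(Rational(-7, 8), Mul(Rational(1, 8), Add(Mul(Rational(1, 2), R), R))) = Add(Rational(-7, 8), Mul(Rational(1, 8), Mul(Rational(3, 2), R))) = Add(Rational(-7, 8), Mul(Rational(3, 16), R)))
Function('y')(E) = Add(-17, E) (Function('y')(E) = Add(E, -17) = Add(-17, E))
Add(-2226, Function('y')(Function('W')(-5))) = Add(-2226, Add(-17, Add(Rational(-7, 8), Mul(Rational(3, 16), -5)))) = Add(-2226, Add(-17, Add(Rational(-7, 8), Rational(-15, 16)))) = Add(-2226, Add(-17, Rational(-29, 16))) = Add(-2226, Rational(-301, 16)) = Rational(-35917, 16)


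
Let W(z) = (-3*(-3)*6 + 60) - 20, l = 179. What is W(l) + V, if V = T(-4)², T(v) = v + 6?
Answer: 98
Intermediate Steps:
T(v) = 6 + v
V = 4 (V = (6 - 4)² = 2² = 4)
W(z) = 94 (W(z) = (9*6 + 60) - 20 = (54 + 60) - 20 = 114 - 20 = 94)
W(l) + V = 94 + 4 = 98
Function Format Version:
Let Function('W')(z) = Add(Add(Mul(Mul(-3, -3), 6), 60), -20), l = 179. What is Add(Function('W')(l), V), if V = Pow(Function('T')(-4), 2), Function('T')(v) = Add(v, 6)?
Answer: 98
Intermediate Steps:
Function('T')(v) = Add(6, v)
V = 4 (V = Pow(Add(6, -4), 2) = Pow(2, 2) = 4)
Function('W')(z) = 94 (Function('W')(z) = Add(Add(Mul(9, 6), 60), -20) = Add(Add(54, 60), -20) = Add(114, -20) = 94)
Add(Function('W')(l), V) = Add(94, 4) = 98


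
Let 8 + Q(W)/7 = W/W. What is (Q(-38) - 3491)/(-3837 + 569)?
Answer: 885/817 ≈ 1.0832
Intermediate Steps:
Q(W) = -49 (Q(W) = -56 + 7*(W/W) = -56 + 7*1 = -56 + 7 = -49)
(Q(-38) - 3491)/(-3837 + 569) = (-49 - 3491)/(-3837 + 569) = -3540/(-3268) = -3540*(-1/3268) = 885/817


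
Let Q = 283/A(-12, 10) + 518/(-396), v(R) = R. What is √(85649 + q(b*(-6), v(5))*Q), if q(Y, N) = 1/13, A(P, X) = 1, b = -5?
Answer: √63067662086/858 ≈ 292.70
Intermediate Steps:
q(Y, N) = 1/13
Q = 55775/198 (Q = 283/1 + 518/(-396) = 283*1 + 518*(-1/396) = 283 - 259/198 = 55775/198 ≈ 281.69)
√(85649 + q(b*(-6), v(5))*Q) = √(85649 + (1/13)*(55775/198)) = √(85649 + 55775/2574) = √(220516301/2574) = √63067662086/858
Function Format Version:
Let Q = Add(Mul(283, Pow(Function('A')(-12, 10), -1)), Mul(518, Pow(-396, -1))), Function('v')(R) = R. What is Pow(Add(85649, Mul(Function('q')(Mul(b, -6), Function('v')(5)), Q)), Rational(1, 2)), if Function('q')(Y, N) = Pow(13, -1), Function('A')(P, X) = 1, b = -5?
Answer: Mul(Rational(1, 858), Pow(63067662086, Rational(1, 2))) ≈ 292.70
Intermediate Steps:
Function('q')(Y, N) = Rational(1, 13)
Q = Rational(55775, 198) (Q = Add(Mul(283, Pow(1, -1)), Mul(518, Pow(-396, -1))) = Add(Mul(283, 1), Mul(518, Rational(-1, 396))) = Add(283, Rational(-259, 198)) = Rational(55775, 198) ≈ 281.69)
Pow(Add(85649, Mul(Function('q')(Mul(b, -6), Function('v')(5)), Q)), Rational(1, 2)) = Pow(Add(85649, Mul(Rational(1, 13), Rational(55775, 198))), Rational(1, 2)) = Pow(Add(85649, Rational(55775, 2574)), Rational(1, 2)) = Pow(Rational(220516301, 2574), Rational(1, 2)) = Mul(Rational(1, 858), Pow(63067662086, Rational(1, 2)))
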